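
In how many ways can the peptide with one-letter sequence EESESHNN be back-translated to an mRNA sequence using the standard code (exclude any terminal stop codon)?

Glu: 2 codons.
Glu: 2 codons.
Ser: 6 codons.
Glu: 2 codons.
Ser: 6 codons.
His: 2 codons.
Asn: 2 codons.
Asn: 2 codons.
2 × 2 × 6 × 2 × 6 × 2 × 2 × 2 = 2304.

2304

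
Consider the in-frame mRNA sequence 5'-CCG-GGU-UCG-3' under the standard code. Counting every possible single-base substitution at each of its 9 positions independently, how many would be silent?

9

Codon 1 (CCG, Pro): 3 synonymous substitutions.
Codon 2 (GGU, Gly): 3 synonymous substitutions.
Codon 3 (UCG, Ser): 3 synonymous substitutions.
Total: 3 + 3 + 3 = 9.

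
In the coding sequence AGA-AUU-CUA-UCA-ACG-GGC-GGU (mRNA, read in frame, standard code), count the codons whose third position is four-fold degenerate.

5

Codon 1 AGA (Arg): third position 2-fold.
Codon 2 AUU (Ile): third position 3-fold.
Codon 3 CUA (Leu): third position 4-fold.
Codon 4 UCA (Ser): third position 4-fold.
Codon 5 ACG (Thr): third position 4-fold.
Codon 6 GGC (Gly): third position 4-fold.
Codon 7 GGU (Gly): third position 4-fold.
Four-fold degenerate third positions: 5.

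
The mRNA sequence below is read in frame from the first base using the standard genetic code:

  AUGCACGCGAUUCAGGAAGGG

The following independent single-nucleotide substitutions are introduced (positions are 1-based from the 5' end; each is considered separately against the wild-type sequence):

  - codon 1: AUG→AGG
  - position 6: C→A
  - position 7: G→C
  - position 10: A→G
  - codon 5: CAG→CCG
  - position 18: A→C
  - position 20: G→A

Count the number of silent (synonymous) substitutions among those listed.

0

Codon 1: AUG (Met) → AGG (Arg) — missense.
Codon 2: CAC (His) → CAA (Gln) — missense.
Codon 3: GCG (Ala) → CCG (Pro) — missense.
Codon 4: AUU (Ile) → GUU (Val) — missense.
Codon 5: CAG (Gln) → CCG (Pro) — missense.
Codon 6: GAA (Glu) → GAC (Asp) — missense.
Codon 7: GGG (Gly) → GAG (Glu) — missense.
Synonymous: 0 of 7.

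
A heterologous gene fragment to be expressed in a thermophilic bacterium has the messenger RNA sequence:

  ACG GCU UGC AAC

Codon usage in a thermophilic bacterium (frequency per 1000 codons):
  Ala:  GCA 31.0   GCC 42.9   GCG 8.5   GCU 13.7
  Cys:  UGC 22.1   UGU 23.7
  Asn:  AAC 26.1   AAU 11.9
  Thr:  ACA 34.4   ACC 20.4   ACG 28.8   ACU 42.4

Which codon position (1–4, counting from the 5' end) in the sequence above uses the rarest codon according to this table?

Codon 1 ACG (Thr): 28.8 per 1000.
Codon 2 GCU (Ala): 13.7 per 1000.
Codon 3 UGC (Cys): 22.1 per 1000.
Codon 4 AAC (Asn): 26.1 per 1000.
Lowest frequency is 13.7 at codon 2.

2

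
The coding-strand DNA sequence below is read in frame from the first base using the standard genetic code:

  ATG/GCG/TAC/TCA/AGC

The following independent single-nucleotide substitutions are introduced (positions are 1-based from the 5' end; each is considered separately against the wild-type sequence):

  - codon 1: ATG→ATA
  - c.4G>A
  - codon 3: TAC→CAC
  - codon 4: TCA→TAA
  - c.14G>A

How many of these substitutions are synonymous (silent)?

0

Codon 1: ATG (Met) → ATA (Ile) — missense.
Codon 2: GCG (Ala) → ACG (Thr) — missense.
Codon 3: TAC (Tyr) → CAC (His) — missense.
Codon 4: TCA (Ser) → TAA (Stop) — nonsense.
Codon 5: AGC (Ser) → AAC (Asn) — missense.
Synonymous: 0 of 5.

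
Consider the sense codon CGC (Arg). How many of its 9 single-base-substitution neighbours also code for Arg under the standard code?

Position 1: none → 0 synonymous.
Position 2: none → 0 synonymous.
Position 3: CGU, CGA, CGG → 3 synonymous.
Total: 0 + 0 + 3 = 3.

3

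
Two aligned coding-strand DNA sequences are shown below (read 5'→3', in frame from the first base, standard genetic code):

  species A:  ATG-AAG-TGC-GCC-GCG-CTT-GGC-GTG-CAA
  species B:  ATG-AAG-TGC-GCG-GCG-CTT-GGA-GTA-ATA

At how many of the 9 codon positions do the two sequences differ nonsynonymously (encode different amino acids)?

Codon 1: ATG Met / ATG Met — identical.
Codon 2: AAG Lys / AAG Lys — identical.
Codon 3: TGC Cys / TGC Cys — identical.
Codon 4: GCC Ala / GCG Ala — synonymous.
Codon 5: GCG Ala / GCG Ala — identical.
Codon 6: CTT Leu / CTT Leu — identical.
Codon 7: GGC Gly / GGA Gly — synonymous.
Codon 8: GTG Val / GTA Val — synonymous.
Codon 9: CAA Gln / ATA Ile — nonsynonymous.
Nonsynonymous differences: 1.

1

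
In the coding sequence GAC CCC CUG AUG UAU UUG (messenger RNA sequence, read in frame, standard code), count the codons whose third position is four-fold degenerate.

Codon 1 GAC (Asp): third position 2-fold.
Codon 2 CCC (Pro): third position 4-fold.
Codon 3 CUG (Leu): third position 4-fold.
Codon 4 AUG (Met): third position 1-fold.
Codon 5 UAU (Tyr): third position 2-fold.
Codon 6 UUG (Leu): third position 2-fold.
Four-fold degenerate third positions: 2.

2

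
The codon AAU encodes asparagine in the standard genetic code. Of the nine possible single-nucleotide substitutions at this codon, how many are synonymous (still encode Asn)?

1

Position 1: none → 0 synonymous.
Position 2: none → 0 synonymous.
Position 3: AAC → 1 synonymous.
Total: 0 + 0 + 1 = 1.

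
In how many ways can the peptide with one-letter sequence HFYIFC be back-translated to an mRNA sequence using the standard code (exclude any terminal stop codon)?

96

His: 2 codons.
Phe: 2 codons.
Tyr: 2 codons.
Ile: 3 codons.
Phe: 2 codons.
Cys: 2 codons.
2 × 2 × 2 × 3 × 2 × 2 = 96.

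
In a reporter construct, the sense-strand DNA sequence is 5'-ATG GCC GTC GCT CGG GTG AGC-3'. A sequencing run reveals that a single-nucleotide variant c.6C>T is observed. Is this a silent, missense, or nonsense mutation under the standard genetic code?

silent

Position 6 falls in codon 2: GCC → Ala.
After the substitution the codon is GCT → Ala.
Both encode Ala, so the change is synonymous.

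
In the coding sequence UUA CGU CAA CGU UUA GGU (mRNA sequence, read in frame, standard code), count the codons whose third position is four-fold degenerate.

3

Codon 1 UUA (Leu): third position 2-fold.
Codon 2 CGU (Arg): third position 4-fold.
Codon 3 CAA (Gln): third position 2-fold.
Codon 4 CGU (Arg): third position 4-fold.
Codon 5 UUA (Leu): third position 2-fold.
Codon 6 GGU (Gly): third position 4-fold.
Four-fold degenerate third positions: 3.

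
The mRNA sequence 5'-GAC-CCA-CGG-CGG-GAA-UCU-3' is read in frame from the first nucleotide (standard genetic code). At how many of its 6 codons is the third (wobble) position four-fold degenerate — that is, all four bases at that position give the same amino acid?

Codon 1 GAC (Asp): third position 2-fold.
Codon 2 CCA (Pro): third position 4-fold.
Codon 3 CGG (Arg): third position 4-fold.
Codon 4 CGG (Arg): third position 4-fold.
Codon 5 GAA (Glu): third position 2-fold.
Codon 6 UCU (Ser): third position 4-fold.
Four-fold degenerate third positions: 4.

4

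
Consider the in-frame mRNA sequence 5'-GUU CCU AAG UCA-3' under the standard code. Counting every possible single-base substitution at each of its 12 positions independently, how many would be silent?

Codon 1 (GUU, Val): 3 synonymous substitutions.
Codon 2 (CCU, Pro): 3 synonymous substitutions.
Codon 3 (AAG, Lys): 1 synonymous substitution.
Codon 4 (UCA, Ser): 3 synonymous substitutions.
Total: 3 + 3 + 1 + 3 = 10.

10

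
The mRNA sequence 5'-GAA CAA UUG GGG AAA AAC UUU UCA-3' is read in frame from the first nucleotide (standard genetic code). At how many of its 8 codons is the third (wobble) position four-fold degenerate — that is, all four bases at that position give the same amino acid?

2

Codon 1 GAA (Glu): third position 2-fold.
Codon 2 CAA (Gln): third position 2-fold.
Codon 3 UUG (Leu): third position 2-fold.
Codon 4 GGG (Gly): third position 4-fold.
Codon 5 AAA (Lys): third position 2-fold.
Codon 6 AAC (Asn): third position 2-fold.
Codon 7 UUU (Phe): third position 2-fold.
Codon 8 UCA (Ser): third position 4-fold.
Four-fold degenerate third positions: 2.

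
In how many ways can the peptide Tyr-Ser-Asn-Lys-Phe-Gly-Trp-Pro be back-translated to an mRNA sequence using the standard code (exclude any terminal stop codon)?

1536

Tyr: 2 codons.
Ser: 6 codons.
Asn: 2 codons.
Lys: 2 codons.
Phe: 2 codons.
Gly: 4 codons.
Trp: 1 codon.
Pro: 4 codons.
2 × 6 × 2 × 2 × 2 × 4 × 1 × 4 = 1536.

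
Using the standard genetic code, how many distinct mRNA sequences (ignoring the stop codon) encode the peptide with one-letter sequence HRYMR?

144

His: 2 codons.
Arg: 6 codons.
Tyr: 2 codons.
Met: 1 codon.
Arg: 6 codons.
2 × 6 × 2 × 1 × 6 = 144.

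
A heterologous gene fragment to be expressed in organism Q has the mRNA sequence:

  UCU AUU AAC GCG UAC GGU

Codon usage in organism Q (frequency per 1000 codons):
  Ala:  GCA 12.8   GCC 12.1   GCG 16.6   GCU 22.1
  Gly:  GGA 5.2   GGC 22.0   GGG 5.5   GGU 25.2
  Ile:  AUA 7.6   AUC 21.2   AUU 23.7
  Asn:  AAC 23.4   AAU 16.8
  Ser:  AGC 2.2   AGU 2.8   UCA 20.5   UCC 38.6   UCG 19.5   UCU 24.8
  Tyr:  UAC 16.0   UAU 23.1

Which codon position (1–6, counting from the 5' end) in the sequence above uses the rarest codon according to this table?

Codon 1 UCU (Ser): 24.8 per 1000.
Codon 2 AUU (Ile): 23.7 per 1000.
Codon 3 AAC (Asn): 23.4 per 1000.
Codon 4 GCG (Ala): 16.6 per 1000.
Codon 5 UAC (Tyr): 16.0 per 1000.
Codon 6 GGU (Gly): 25.2 per 1000.
Lowest frequency is 16.0 at codon 5.

5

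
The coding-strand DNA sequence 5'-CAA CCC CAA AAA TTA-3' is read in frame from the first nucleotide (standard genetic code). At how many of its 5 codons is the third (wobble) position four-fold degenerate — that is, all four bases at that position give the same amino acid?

Codon 1 CAA (Gln): third position 2-fold.
Codon 2 CCC (Pro): third position 4-fold.
Codon 3 CAA (Gln): third position 2-fold.
Codon 4 AAA (Lys): third position 2-fold.
Codon 5 TTA (Leu): third position 2-fold.
Four-fold degenerate third positions: 1.

1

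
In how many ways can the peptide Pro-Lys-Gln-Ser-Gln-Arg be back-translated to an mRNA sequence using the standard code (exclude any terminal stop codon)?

Pro: 4 codons.
Lys: 2 codons.
Gln: 2 codons.
Ser: 6 codons.
Gln: 2 codons.
Arg: 6 codons.
4 × 2 × 2 × 6 × 2 × 6 = 1152.

1152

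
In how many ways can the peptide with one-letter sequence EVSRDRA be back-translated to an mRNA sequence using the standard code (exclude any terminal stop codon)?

Glu: 2 codons.
Val: 4 codons.
Ser: 6 codons.
Arg: 6 codons.
Asp: 2 codons.
Arg: 6 codons.
Ala: 4 codons.
2 × 4 × 6 × 6 × 2 × 6 × 4 = 13824.

13824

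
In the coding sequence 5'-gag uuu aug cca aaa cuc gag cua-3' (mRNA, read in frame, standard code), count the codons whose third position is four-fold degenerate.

3

Codon 1 GAG (Glu): third position 2-fold.
Codon 2 UUU (Phe): third position 2-fold.
Codon 3 AUG (Met): third position 1-fold.
Codon 4 CCA (Pro): third position 4-fold.
Codon 5 AAA (Lys): third position 2-fold.
Codon 6 CUC (Leu): third position 4-fold.
Codon 7 GAG (Glu): third position 2-fold.
Codon 8 CUA (Leu): third position 4-fold.
Four-fold degenerate third positions: 3.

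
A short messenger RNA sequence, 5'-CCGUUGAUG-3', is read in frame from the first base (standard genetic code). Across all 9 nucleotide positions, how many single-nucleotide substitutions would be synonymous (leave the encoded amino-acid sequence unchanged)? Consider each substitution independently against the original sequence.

Codon 1 (CCG, Pro): 3 synonymous substitutions.
Codon 2 (UUG, Leu): 2 synonymous substitutions.
Codon 3 (AUG, Met): 0 synonymous substitutions.
Total: 3 + 2 + 0 = 5.

5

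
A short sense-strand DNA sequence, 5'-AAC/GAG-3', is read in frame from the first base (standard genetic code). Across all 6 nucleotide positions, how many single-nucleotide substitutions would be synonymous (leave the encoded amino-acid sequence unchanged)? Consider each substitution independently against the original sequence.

2

Codon 1 (AAC, Asn): 1 synonymous substitution.
Codon 2 (GAG, Glu): 1 synonymous substitution.
Total: 1 + 1 = 2.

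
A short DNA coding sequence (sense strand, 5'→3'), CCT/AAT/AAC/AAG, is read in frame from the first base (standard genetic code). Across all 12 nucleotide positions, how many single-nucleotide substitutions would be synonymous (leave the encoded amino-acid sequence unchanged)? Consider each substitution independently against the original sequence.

6

Codon 1 (CCT, Pro): 3 synonymous substitutions.
Codon 2 (AAT, Asn): 1 synonymous substitution.
Codon 3 (AAC, Asn): 1 synonymous substitution.
Codon 4 (AAG, Lys): 1 synonymous substitution.
Total: 3 + 1 + 1 + 1 = 6.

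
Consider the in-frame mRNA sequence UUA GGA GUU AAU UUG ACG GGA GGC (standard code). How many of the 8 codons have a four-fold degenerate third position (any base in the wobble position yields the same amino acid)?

Codon 1 UUA (Leu): third position 2-fold.
Codon 2 GGA (Gly): third position 4-fold.
Codon 3 GUU (Val): third position 4-fold.
Codon 4 AAU (Asn): third position 2-fold.
Codon 5 UUG (Leu): third position 2-fold.
Codon 6 ACG (Thr): third position 4-fold.
Codon 7 GGA (Gly): third position 4-fold.
Codon 8 GGC (Gly): third position 4-fold.
Four-fold degenerate third positions: 5.

5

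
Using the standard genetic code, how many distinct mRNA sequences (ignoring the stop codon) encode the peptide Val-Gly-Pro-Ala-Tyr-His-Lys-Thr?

Val: 4 codons.
Gly: 4 codons.
Pro: 4 codons.
Ala: 4 codons.
Tyr: 2 codons.
His: 2 codons.
Lys: 2 codons.
Thr: 4 codons.
4 × 4 × 4 × 4 × 2 × 2 × 2 × 4 = 8192.

8192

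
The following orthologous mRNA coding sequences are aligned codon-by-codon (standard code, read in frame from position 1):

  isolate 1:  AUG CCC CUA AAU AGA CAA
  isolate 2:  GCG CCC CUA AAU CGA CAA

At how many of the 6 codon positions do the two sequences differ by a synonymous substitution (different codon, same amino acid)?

Codon 1: AUG Met / GCG Ala — nonsynonymous.
Codon 2: CCC Pro / CCC Pro — identical.
Codon 3: CUA Leu / CUA Leu — identical.
Codon 4: AAU Asn / AAU Asn — identical.
Codon 5: AGA Arg / CGA Arg — synonymous.
Codon 6: CAA Gln / CAA Gln — identical.
Synonymous differences: 1.

1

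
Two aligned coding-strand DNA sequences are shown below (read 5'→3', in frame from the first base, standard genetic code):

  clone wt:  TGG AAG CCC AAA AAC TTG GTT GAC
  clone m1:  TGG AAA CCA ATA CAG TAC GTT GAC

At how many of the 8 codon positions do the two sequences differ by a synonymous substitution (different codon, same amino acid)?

Codon 1: TGG Trp / TGG Trp — identical.
Codon 2: AAG Lys / AAA Lys — synonymous.
Codon 3: CCC Pro / CCA Pro — synonymous.
Codon 4: AAA Lys / ATA Ile — nonsynonymous.
Codon 5: AAC Asn / CAG Gln — nonsynonymous.
Codon 6: TTG Leu / TAC Tyr — nonsynonymous.
Codon 7: GTT Val / GTT Val — identical.
Codon 8: GAC Asp / GAC Asp — identical.
Synonymous differences: 2.

2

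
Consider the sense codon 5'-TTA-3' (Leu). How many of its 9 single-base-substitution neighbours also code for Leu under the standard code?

2

Position 1: CTA → 1 synonymous.
Position 2: none → 0 synonymous.
Position 3: TTG → 1 synonymous.
Total: 1 + 0 + 1 = 2.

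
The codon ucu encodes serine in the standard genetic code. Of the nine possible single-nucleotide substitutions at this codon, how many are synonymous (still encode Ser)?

Position 1: none → 0 synonymous.
Position 2: none → 0 synonymous.
Position 3: UCC, UCA, UCG → 3 synonymous.
Total: 0 + 0 + 3 = 3.

3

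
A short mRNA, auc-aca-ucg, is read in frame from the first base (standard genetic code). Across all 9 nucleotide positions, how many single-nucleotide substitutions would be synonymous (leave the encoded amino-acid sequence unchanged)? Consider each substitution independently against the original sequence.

8

Codon 1 (AUC, Ile): 2 synonymous substitutions.
Codon 2 (ACA, Thr): 3 synonymous substitutions.
Codon 3 (UCG, Ser): 3 synonymous substitutions.
Total: 2 + 3 + 3 = 8.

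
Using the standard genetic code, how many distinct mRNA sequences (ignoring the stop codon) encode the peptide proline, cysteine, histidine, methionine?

Pro: 4 codons.
Cys: 2 codons.
His: 2 codons.
Met: 1 codon.
4 × 2 × 2 × 1 = 16.

16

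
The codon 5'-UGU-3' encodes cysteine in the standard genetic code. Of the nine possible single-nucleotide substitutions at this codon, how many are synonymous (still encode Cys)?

Position 1: none → 0 synonymous.
Position 2: none → 0 synonymous.
Position 3: UGC → 1 synonymous.
Total: 0 + 0 + 1 = 1.

1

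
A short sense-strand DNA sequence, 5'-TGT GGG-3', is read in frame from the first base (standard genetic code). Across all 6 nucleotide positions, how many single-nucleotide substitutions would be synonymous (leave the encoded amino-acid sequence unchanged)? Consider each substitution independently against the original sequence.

Codon 1 (TGT, Cys): 1 synonymous substitution.
Codon 2 (GGG, Gly): 3 synonymous substitutions.
Total: 1 + 3 = 4.

4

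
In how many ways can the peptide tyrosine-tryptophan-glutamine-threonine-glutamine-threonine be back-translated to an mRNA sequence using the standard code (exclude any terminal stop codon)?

Tyr: 2 codons.
Trp: 1 codon.
Gln: 2 codons.
Thr: 4 codons.
Gln: 2 codons.
Thr: 4 codons.
2 × 1 × 2 × 4 × 2 × 4 = 128.

128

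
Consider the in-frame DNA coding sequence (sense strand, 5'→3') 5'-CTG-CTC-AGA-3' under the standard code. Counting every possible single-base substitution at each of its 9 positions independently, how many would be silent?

Codon 1 (CTG, Leu): 4 synonymous substitutions.
Codon 2 (CTC, Leu): 3 synonymous substitutions.
Codon 3 (AGA, Arg): 2 synonymous substitutions.
Total: 4 + 3 + 2 = 9.

9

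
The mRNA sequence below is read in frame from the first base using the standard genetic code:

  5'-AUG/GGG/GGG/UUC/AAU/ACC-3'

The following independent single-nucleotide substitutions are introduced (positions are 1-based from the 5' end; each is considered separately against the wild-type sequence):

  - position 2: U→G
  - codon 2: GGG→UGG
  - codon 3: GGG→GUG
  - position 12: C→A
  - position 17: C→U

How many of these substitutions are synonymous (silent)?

0

Codon 1: AUG (Met) → AGG (Arg) — missense.
Codon 2: GGG (Gly) → UGG (Trp) — missense.
Codon 3: GGG (Gly) → GUG (Val) — missense.
Codon 4: UUC (Phe) → UUA (Leu) — missense.
Codon 6: ACC (Thr) → AUC (Ile) — missense.
Synonymous: 0 of 5.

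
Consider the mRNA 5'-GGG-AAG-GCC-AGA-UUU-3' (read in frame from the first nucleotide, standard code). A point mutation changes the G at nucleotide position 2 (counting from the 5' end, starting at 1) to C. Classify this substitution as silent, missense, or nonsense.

Position 2 falls in codon 1: GGG → Gly.
After the substitution the codon is GCG → Ala.
Gly ≠ Ala, so this is a missense mutation.

missense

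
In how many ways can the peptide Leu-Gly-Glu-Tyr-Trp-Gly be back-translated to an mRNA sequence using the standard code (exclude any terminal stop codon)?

384

Leu: 6 codons.
Gly: 4 codons.
Glu: 2 codons.
Tyr: 2 codons.
Trp: 1 codon.
Gly: 4 codons.
6 × 4 × 2 × 2 × 1 × 4 = 384.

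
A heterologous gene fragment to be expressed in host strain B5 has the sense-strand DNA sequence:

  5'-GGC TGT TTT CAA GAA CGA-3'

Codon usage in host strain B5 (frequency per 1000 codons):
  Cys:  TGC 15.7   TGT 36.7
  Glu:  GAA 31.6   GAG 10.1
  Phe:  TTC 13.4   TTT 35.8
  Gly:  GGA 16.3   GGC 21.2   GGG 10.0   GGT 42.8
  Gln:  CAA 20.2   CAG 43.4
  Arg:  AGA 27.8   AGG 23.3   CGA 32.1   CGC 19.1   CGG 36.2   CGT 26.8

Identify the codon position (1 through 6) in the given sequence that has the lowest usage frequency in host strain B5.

4

Codon 1 GGC (Gly): 21.2 per 1000.
Codon 2 TGT (Cys): 36.7 per 1000.
Codon 3 TTT (Phe): 35.8 per 1000.
Codon 4 CAA (Gln): 20.2 per 1000.
Codon 5 GAA (Glu): 31.6 per 1000.
Codon 6 CGA (Arg): 32.1 per 1000.
Lowest frequency is 20.2 at codon 4.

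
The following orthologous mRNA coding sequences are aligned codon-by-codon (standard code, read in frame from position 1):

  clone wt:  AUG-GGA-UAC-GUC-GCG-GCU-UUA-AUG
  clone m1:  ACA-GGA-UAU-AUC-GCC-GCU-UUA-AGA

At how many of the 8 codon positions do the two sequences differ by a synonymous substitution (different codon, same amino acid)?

Codon 1: AUG Met / ACA Thr — nonsynonymous.
Codon 2: GGA Gly / GGA Gly — identical.
Codon 3: UAC Tyr / UAU Tyr — synonymous.
Codon 4: GUC Val / AUC Ile — nonsynonymous.
Codon 5: GCG Ala / GCC Ala — synonymous.
Codon 6: GCU Ala / GCU Ala — identical.
Codon 7: UUA Leu / UUA Leu — identical.
Codon 8: AUG Met / AGA Arg — nonsynonymous.
Synonymous differences: 2.

2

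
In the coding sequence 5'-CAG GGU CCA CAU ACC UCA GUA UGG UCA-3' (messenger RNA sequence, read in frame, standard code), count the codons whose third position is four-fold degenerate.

Codon 1 CAG (Gln): third position 2-fold.
Codon 2 GGU (Gly): third position 4-fold.
Codon 3 CCA (Pro): third position 4-fold.
Codon 4 CAU (His): third position 2-fold.
Codon 5 ACC (Thr): third position 4-fold.
Codon 6 UCA (Ser): third position 4-fold.
Codon 7 GUA (Val): third position 4-fold.
Codon 8 UGG (Trp): third position 1-fold.
Codon 9 UCA (Ser): third position 4-fold.
Four-fold degenerate third positions: 6.

6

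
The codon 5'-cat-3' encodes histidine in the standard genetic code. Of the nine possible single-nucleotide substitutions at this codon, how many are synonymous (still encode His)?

Position 1: none → 0 synonymous.
Position 2: none → 0 synonymous.
Position 3: CAC → 1 synonymous.
Total: 0 + 0 + 1 = 1.

1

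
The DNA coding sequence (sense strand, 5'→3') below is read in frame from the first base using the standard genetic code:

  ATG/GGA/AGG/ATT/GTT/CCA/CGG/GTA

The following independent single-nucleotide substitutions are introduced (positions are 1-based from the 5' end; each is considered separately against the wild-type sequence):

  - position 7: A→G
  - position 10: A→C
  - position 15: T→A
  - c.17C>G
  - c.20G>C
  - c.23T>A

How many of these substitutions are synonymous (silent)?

1

Codon 3: AGG (Arg) → GGG (Gly) — missense.
Codon 4: ATT (Ile) → CTT (Leu) — missense.
Codon 5: GTT (Val) → GTA (Val) — synonymous.
Codon 6: CCA (Pro) → CGA (Arg) — missense.
Codon 7: CGG (Arg) → CCG (Pro) — missense.
Codon 8: GTA (Val) → GAA (Glu) — missense.
Synonymous: 1 of 6.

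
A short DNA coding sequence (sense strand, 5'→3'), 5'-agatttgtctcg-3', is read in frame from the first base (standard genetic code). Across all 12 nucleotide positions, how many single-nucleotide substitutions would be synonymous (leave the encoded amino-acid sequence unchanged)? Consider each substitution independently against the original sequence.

Codon 1 (AGA, Arg): 2 synonymous substitutions.
Codon 2 (TTT, Phe): 1 synonymous substitution.
Codon 3 (GTC, Val): 3 synonymous substitutions.
Codon 4 (TCG, Ser): 3 synonymous substitutions.
Total: 2 + 1 + 3 + 3 = 9.

9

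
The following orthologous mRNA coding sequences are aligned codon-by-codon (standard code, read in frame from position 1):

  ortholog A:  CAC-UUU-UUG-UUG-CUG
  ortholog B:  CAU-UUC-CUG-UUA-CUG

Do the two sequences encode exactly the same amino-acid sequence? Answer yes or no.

yes

Codon 1: CAC His / CAU His — synonymous.
Codon 2: UUU Phe / UUC Phe — synonymous.
Codon 3: UUG Leu / CUG Leu — synonymous.
Codon 4: UUG Leu / UUA Leu — synonymous.
Codon 5: CUG Leu / CUG Leu — identical.
Nonsynonymous differences: 0 → same protein.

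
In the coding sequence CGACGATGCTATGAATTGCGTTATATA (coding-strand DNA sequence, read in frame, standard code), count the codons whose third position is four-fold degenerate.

3

Codon 1 CGA (Arg): third position 4-fold.
Codon 2 CGA (Arg): third position 4-fold.
Codon 3 TGC (Cys): third position 2-fold.
Codon 4 TAT (Tyr): third position 2-fold.
Codon 5 GAA (Glu): third position 2-fold.
Codon 6 TTG (Leu): third position 2-fold.
Codon 7 CGT (Arg): third position 4-fold.
Codon 8 TAT (Tyr): third position 2-fold.
Codon 9 ATA (Ile): third position 3-fold.
Four-fold degenerate third positions: 3.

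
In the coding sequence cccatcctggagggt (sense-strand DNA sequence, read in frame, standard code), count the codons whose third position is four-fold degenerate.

Codon 1 CCC (Pro): third position 4-fold.
Codon 2 ATC (Ile): third position 3-fold.
Codon 3 CTG (Leu): third position 4-fold.
Codon 4 GAG (Glu): third position 2-fold.
Codon 5 GGT (Gly): third position 4-fold.
Four-fold degenerate third positions: 3.

3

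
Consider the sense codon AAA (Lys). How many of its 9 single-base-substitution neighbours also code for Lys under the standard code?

Position 1: none → 0 synonymous.
Position 2: none → 0 synonymous.
Position 3: AAG → 1 synonymous.
Total: 0 + 0 + 1 = 1.

1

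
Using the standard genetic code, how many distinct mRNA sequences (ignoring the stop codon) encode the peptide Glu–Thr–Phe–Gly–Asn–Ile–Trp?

Glu: 2 codons.
Thr: 4 codons.
Phe: 2 codons.
Gly: 4 codons.
Asn: 2 codons.
Ile: 3 codons.
Trp: 1 codon.
2 × 4 × 2 × 4 × 2 × 3 × 1 = 384.

384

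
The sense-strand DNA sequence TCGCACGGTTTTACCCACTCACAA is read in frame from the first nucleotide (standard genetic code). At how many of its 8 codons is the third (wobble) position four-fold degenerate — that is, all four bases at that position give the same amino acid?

Codon 1 TCG (Ser): third position 4-fold.
Codon 2 CAC (His): third position 2-fold.
Codon 3 GGT (Gly): third position 4-fold.
Codon 4 TTT (Phe): third position 2-fold.
Codon 5 ACC (Thr): third position 4-fold.
Codon 6 CAC (His): third position 2-fold.
Codon 7 TCA (Ser): third position 4-fold.
Codon 8 CAA (Gln): third position 2-fold.
Four-fold degenerate third positions: 4.

4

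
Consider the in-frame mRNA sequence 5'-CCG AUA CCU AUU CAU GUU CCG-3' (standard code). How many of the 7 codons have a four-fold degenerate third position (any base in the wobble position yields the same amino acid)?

4

Codon 1 CCG (Pro): third position 4-fold.
Codon 2 AUA (Ile): third position 3-fold.
Codon 3 CCU (Pro): third position 4-fold.
Codon 4 AUU (Ile): third position 3-fold.
Codon 5 CAU (His): third position 2-fold.
Codon 6 GUU (Val): third position 4-fold.
Codon 7 CCG (Pro): third position 4-fold.
Four-fold degenerate third positions: 4.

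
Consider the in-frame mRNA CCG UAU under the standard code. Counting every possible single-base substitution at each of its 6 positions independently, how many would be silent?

Codon 1 (CCG, Pro): 3 synonymous substitutions.
Codon 2 (UAU, Tyr): 1 synonymous substitution.
Total: 3 + 1 = 4.

4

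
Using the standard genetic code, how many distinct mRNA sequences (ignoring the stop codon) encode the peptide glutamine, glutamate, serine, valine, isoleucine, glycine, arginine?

Gln: 2 codons.
Glu: 2 codons.
Ser: 6 codons.
Val: 4 codons.
Ile: 3 codons.
Gly: 4 codons.
Arg: 6 codons.
2 × 2 × 6 × 4 × 3 × 4 × 6 = 6912.

6912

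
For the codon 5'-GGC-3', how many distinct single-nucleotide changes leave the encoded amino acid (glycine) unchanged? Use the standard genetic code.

3

Position 1: none → 0 synonymous.
Position 2: none → 0 synonymous.
Position 3: GGT, GGA, GGG → 3 synonymous.
Total: 0 + 0 + 3 = 3.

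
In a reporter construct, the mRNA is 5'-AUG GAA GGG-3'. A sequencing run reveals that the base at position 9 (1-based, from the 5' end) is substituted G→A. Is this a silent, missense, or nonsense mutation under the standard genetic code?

silent

Position 9 falls in codon 3: GGG → Gly.
After the substitution the codon is GGA → Gly.
Both encode Gly, so the change is synonymous.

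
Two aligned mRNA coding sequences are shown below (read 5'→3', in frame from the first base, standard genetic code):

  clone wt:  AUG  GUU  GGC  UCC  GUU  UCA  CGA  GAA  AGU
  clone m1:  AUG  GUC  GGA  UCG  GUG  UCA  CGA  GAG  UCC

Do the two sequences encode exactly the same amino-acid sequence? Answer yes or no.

yes

Codon 1: AUG Met / AUG Met — identical.
Codon 2: GUU Val / GUC Val — synonymous.
Codon 3: GGC Gly / GGA Gly — synonymous.
Codon 4: UCC Ser / UCG Ser — synonymous.
Codon 5: GUU Val / GUG Val — synonymous.
Codon 6: UCA Ser / UCA Ser — identical.
Codon 7: CGA Arg / CGA Arg — identical.
Codon 8: GAA Glu / GAG Glu — synonymous.
Codon 9: AGU Ser / UCC Ser — synonymous.
Nonsynonymous differences: 0 → same protein.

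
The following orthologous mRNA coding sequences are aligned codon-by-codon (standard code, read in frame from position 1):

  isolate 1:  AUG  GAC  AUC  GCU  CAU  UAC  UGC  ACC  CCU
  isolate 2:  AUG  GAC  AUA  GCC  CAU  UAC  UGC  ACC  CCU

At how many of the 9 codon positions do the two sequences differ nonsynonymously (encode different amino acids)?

0

Codon 1: AUG Met / AUG Met — identical.
Codon 2: GAC Asp / GAC Asp — identical.
Codon 3: AUC Ile / AUA Ile — synonymous.
Codon 4: GCU Ala / GCC Ala — synonymous.
Codon 5: CAU His / CAU His — identical.
Codon 6: UAC Tyr / UAC Tyr — identical.
Codon 7: UGC Cys / UGC Cys — identical.
Codon 8: ACC Thr / ACC Thr — identical.
Codon 9: CCU Pro / CCU Pro — identical.
Nonsynonymous differences: 0.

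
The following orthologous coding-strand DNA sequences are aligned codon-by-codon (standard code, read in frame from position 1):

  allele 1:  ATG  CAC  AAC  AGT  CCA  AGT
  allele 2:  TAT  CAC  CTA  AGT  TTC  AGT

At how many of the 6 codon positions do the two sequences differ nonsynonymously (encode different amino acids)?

3

Codon 1: ATG Met / TAT Tyr — nonsynonymous.
Codon 2: CAC His / CAC His — identical.
Codon 3: AAC Asn / CTA Leu — nonsynonymous.
Codon 4: AGT Ser / AGT Ser — identical.
Codon 5: CCA Pro / TTC Phe — nonsynonymous.
Codon 6: AGT Ser / AGT Ser — identical.
Nonsynonymous differences: 3.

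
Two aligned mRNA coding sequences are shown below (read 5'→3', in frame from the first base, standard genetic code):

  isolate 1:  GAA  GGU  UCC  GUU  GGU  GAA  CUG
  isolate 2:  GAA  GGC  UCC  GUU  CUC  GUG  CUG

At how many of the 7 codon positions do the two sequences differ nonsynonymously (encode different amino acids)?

2

Codon 1: GAA Glu / GAA Glu — identical.
Codon 2: GGU Gly / GGC Gly — synonymous.
Codon 3: UCC Ser / UCC Ser — identical.
Codon 4: GUU Val / GUU Val — identical.
Codon 5: GGU Gly / CUC Leu — nonsynonymous.
Codon 6: GAA Glu / GUG Val — nonsynonymous.
Codon 7: CUG Leu / CUG Leu — identical.
Nonsynonymous differences: 2.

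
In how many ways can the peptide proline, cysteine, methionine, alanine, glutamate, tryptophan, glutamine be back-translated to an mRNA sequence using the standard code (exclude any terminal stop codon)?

Pro: 4 codons.
Cys: 2 codons.
Met: 1 codon.
Ala: 4 codons.
Glu: 2 codons.
Trp: 1 codon.
Gln: 2 codons.
4 × 2 × 1 × 4 × 2 × 1 × 2 = 128.

128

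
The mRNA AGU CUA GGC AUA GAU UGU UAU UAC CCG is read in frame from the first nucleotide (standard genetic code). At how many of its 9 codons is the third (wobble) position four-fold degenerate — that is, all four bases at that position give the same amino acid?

3

Codon 1 AGU (Ser): third position 2-fold.
Codon 2 CUA (Leu): third position 4-fold.
Codon 3 GGC (Gly): third position 4-fold.
Codon 4 AUA (Ile): third position 3-fold.
Codon 5 GAU (Asp): third position 2-fold.
Codon 6 UGU (Cys): third position 2-fold.
Codon 7 UAU (Tyr): third position 2-fold.
Codon 8 UAC (Tyr): third position 2-fold.
Codon 9 CCG (Pro): third position 4-fold.
Four-fold degenerate third positions: 3.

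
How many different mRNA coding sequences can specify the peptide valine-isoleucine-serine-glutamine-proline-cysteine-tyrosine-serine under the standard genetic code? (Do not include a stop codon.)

13824

Val: 4 codons.
Ile: 3 codons.
Ser: 6 codons.
Gln: 2 codons.
Pro: 4 codons.
Cys: 2 codons.
Tyr: 2 codons.
Ser: 6 codons.
4 × 3 × 6 × 2 × 4 × 2 × 2 × 6 = 13824.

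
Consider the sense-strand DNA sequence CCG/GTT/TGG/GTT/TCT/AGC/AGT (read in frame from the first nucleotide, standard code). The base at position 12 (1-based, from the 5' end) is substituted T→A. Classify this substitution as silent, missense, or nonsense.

silent

Position 12 falls in codon 4: GTT → Val.
After the substitution the codon is GTA → Val.
Both encode Val, so the change is synonymous.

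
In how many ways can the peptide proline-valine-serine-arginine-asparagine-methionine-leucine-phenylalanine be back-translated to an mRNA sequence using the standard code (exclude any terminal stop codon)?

Pro: 4 codons.
Val: 4 codons.
Ser: 6 codons.
Arg: 6 codons.
Asn: 2 codons.
Met: 1 codon.
Leu: 6 codons.
Phe: 2 codons.
4 × 4 × 6 × 6 × 2 × 1 × 6 × 2 = 13824.

13824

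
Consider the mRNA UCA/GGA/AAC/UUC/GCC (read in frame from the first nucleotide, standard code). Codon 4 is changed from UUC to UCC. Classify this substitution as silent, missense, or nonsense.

Position 11 falls in codon 4: UUC → Phe.
After the substitution the codon is UCC → Ser.
Phe ≠ Ser, so this is a missense mutation.

missense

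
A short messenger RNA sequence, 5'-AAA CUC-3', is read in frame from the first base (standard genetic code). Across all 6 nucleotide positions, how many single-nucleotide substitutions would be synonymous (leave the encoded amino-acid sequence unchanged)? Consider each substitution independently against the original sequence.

Codon 1 (AAA, Lys): 1 synonymous substitution.
Codon 2 (CUC, Leu): 3 synonymous substitutions.
Total: 1 + 3 = 4.

4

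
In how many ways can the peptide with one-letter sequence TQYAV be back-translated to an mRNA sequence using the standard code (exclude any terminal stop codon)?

Thr: 4 codons.
Gln: 2 codons.
Tyr: 2 codons.
Ala: 4 codons.
Val: 4 codons.
4 × 2 × 2 × 4 × 4 = 256.

256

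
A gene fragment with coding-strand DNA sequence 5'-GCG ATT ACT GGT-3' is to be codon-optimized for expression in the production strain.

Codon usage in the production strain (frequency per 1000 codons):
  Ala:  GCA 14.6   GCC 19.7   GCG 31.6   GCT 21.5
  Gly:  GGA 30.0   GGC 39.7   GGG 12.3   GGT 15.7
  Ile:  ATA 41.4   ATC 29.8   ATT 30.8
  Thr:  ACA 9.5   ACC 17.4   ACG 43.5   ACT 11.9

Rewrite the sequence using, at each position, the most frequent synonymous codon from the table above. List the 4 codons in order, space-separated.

GCG ATA ACG GGC

Codon 1 (Ala): best is GCG at 31.6.
Codon 2 (Ile): best is ATA at 41.4.
Codon 3 (Thr): best is ACG at 43.5.
Codon 4 (Gly): best is GGC at 39.7.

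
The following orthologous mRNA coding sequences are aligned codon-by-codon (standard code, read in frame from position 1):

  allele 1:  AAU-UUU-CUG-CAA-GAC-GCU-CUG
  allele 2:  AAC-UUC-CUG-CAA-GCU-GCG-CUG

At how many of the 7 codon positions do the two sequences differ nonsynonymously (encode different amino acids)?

Codon 1: AAU Asn / AAC Asn — synonymous.
Codon 2: UUU Phe / UUC Phe — synonymous.
Codon 3: CUG Leu / CUG Leu — identical.
Codon 4: CAA Gln / CAA Gln — identical.
Codon 5: GAC Asp / GCU Ala — nonsynonymous.
Codon 6: GCU Ala / GCG Ala — synonymous.
Codon 7: CUG Leu / CUG Leu — identical.
Nonsynonymous differences: 1.

1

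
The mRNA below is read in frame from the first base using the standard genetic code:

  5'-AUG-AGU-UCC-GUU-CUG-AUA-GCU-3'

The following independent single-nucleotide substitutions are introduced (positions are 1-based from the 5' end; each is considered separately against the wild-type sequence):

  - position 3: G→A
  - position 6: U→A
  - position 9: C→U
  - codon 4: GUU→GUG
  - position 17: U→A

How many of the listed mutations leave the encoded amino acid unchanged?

2

Codon 1: AUG (Met) → AUA (Ile) — missense.
Codon 2: AGU (Ser) → AGA (Arg) — missense.
Codon 3: UCC (Ser) → UCU (Ser) — synonymous.
Codon 4: GUU (Val) → GUG (Val) — synonymous.
Codon 6: AUA (Ile) → AAA (Lys) — missense.
Synonymous: 2 of 5.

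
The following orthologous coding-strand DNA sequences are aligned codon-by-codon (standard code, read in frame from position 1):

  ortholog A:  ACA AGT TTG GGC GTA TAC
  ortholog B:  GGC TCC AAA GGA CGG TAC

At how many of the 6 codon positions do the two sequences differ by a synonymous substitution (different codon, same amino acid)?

Codon 1: ACA Thr / GGC Gly — nonsynonymous.
Codon 2: AGT Ser / TCC Ser — synonymous.
Codon 3: TTG Leu / AAA Lys — nonsynonymous.
Codon 4: GGC Gly / GGA Gly — synonymous.
Codon 5: GTA Val / CGG Arg — nonsynonymous.
Codon 6: TAC Tyr / TAC Tyr — identical.
Synonymous differences: 2.

2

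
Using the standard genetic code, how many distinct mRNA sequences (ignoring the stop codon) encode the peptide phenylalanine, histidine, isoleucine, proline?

Phe: 2 codons.
His: 2 codons.
Ile: 3 codons.
Pro: 4 codons.
2 × 2 × 3 × 4 = 48.

48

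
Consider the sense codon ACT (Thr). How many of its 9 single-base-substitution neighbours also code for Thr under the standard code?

Position 1: none → 0 synonymous.
Position 2: none → 0 synonymous.
Position 3: ACC, ACA, ACG → 3 synonymous.
Total: 0 + 0 + 3 = 3.

3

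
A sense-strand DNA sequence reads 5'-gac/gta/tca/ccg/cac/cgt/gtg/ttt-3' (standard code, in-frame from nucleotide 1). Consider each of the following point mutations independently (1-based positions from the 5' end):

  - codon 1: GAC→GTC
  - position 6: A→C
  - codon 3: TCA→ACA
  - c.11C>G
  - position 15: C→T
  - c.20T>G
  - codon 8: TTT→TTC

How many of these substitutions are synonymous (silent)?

3

Codon 1: GAC (Asp) → GTC (Val) — missense.
Codon 2: GTA (Val) → GTC (Val) — synonymous.
Codon 3: TCA (Ser) → ACA (Thr) — missense.
Codon 4: CCG (Pro) → CGG (Arg) — missense.
Codon 5: CAC (His) → CAT (His) — synonymous.
Codon 7: GTG (Val) → GGG (Gly) — missense.
Codon 8: TTT (Phe) → TTC (Phe) — synonymous.
Synonymous: 3 of 7.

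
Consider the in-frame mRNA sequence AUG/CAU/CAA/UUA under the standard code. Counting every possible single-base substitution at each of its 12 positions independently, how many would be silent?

Codon 1 (AUG, Met): 0 synonymous substitutions.
Codon 2 (CAU, His): 1 synonymous substitution.
Codon 3 (CAA, Gln): 1 synonymous substitution.
Codon 4 (UUA, Leu): 2 synonymous substitutions.
Total: 0 + 1 + 1 + 2 = 4.

4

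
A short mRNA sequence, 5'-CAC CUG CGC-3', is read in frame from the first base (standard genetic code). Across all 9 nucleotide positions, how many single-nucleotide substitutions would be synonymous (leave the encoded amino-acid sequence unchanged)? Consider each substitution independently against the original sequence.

Codon 1 (CAC, His): 1 synonymous substitution.
Codon 2 (CUG, Leu): 4 synonymous substitutions.
Codon 3 (CGC, Arg): 3 synonymous substitutions.
Total: 1 + 4 + 3 = 8.

8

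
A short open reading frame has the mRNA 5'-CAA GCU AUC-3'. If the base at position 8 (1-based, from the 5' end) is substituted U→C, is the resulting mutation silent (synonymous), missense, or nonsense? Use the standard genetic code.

Position 8 falls in codon 3: AUC → Ile.
After the substitution the codon is ACC → Thr.
Ile ≠ Thr, so this is a missense mutation.

missense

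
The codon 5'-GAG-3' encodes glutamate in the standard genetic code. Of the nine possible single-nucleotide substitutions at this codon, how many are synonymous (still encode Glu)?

Position 1: none → 0 synonymous.
Position 2: none → 0 synonymous.
Position 3: GAA → 1 synonymous.
Total: 0 + 0 + 1 = 1.

1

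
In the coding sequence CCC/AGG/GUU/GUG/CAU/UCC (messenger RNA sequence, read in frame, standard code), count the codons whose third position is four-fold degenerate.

4

Codon 1 CCC (Pro): third position 4-fold.
Codon 2 AGG (Arg): third position 2-fold.
Codon 3 GUU (Val): third position 4-fold.
Codon 4 GUG (Val): third position 4-fold.
Codon 5 CAU (His): third position 2-fold.
Codon 6 UCC (Ser): third position 4-fold.
Four-fold degenerate third positions: 4.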